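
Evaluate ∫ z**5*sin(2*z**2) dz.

Let u = z², du = 2z dz; rewrite as (1/2)∫ u^2·sin(2u) du.
Now integrate by parts 2 times.

-z**4*cos(2*z**2)/4 + z**2*sin(2*z**2)/4 + cos(2*z**2)/8 + C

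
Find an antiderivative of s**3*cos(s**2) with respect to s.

Let u = s², du = 2s ds; rewrite as (1/2)∫ u^1·cos(1u) du.
Now integrate by parts 1 time.

s**2*sin(s**2)/2 + cos(s**2)/2 + C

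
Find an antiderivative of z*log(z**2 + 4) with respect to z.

Let u = z**2 + 4, so du = (2*z) dz.
The integral becomes (1/2)·∫ log(u) du; integrate by parts with u′=log(u), dv′=du.

z**2*log(z**2 + 4)/2 - z**2/2 + 2*log(z**2 + 4) + C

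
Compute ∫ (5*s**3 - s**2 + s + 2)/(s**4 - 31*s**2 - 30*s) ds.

-log(s)/15 + 526*log(s - 6)/231 - 5*log(s + 1)/28 + 653*log(s + 5)/220 + C

Factor the denominator: s*(s - 6)*(s + 1)*(s + 5).
Partial-fraction decomposition: 653/(220*(s + 5)) - 5/(28*(s + 1)) + 526/(231*(s - 6)) - 1/(15*s).
Integrate each term: A/(s−a) contributes A·log|s−a|.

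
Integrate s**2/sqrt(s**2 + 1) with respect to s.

Substitute s = tan(θ), so ds = sec(θ)^2 dθ and the radical becomes sqrt(s**2 + 1) = sec(θ) by the Pythagorean identity.
Integrate the resulting trig expression in θ, then back-substitute tan(θ) = s, sec(θ) = sqrt(s**2 + 1) (absorbing any constant into C).

s*sqrt(s**2 + 1)/2 - log(s + sqrt(s**2 + 1))/2 + C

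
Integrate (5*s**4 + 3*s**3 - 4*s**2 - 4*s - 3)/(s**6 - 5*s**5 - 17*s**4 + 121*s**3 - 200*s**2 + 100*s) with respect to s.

Factor the denominator: s*(s - 5)*(s - 2)**2*(s - 1)*(s + 5).
Partial-fraction decomposition: -127/(700*(s + 5)) + 1/(8*(s - 1)) - 451/(252*(s - 2)) - 11/(6*(s - 2)**2) + 3377/(1800*(s - 5)) - 3/(100*s).
Integrate each term; A/(s−a) gives A·log|s−a|; A/(s−a)² gives −A/(s−a).

-3*log(s)/100 + 3377*log(s - 5)/1800 - 451*log(s - 2)/252 + log(s - 1)/8 - 127*log(s + 5)/700 + 11/(6*s - 12) + C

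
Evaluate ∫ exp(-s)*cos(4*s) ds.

4*exp(-s)*sin(4*s)/17 - exp(-s)*cos(4*s)/17 + C

Let I denote the integral. Integrate by parts with u = cos(4*s), dv = exp(-s) ds, so v = -exp(-s): I = -exp(-s)*cos(4*s) − 4·∫ exp(-s)*sin(4*s) ds.
Apply parts again with u = sin(4*s), dv = exp(-s) ds: ∫ exp(-s)*sin(4*s) ds = -exp(-s)*sin(4*s) + 4·I. Substituting back brings back I: I = 4*exp(-s)*sin(4*s) - exp(-s)*cos(4*s) − 16·I.
Solving for I: (1 + 16)·I equals the remaining terms, so I = (1/17)·(4*exp(-s)*sin(4*s) - exp(-s)*cos(4*s)).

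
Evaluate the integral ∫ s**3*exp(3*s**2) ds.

Let u = s², du = 2s ds; rewrite as (1/2)∫ u^1·exp(3u) du.
Now integrate by parts 1 time.

(3*s**2 - 1)*exp(3*s**2)/18 + C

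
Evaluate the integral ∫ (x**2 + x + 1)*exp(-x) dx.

(-x**2 - 3*x - 4)*exp(-x) + C

Use integration by parts with u = x**2 + x + 1, dv = exp(-x) dx, so v = -exp(-x).
Apply parts 2 times (tabular method): alternate signs, differentiate u down to 0, integrate dv up.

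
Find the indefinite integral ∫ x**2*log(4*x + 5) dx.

Use integration by parts with u = log(4*x + 5), dv = x**2 dx.
Then du = 4/(4*x + 5) dx and v = x**3/3.

x**3*log(4*x + 5)/3 - x**3/9 + 5*x**2/24 - 25*x/48 + 125*log(4*x + 5)/192 + C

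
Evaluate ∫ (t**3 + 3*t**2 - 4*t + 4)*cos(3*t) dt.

Use integration by parts with u = t**3 + 3*t**2 - 4*t + 4, dv = cos(3*t) dt, so v = sin(3*t)/3.
Apply parts 3 times (tabular method): alternate signs, differentiate u down to 0, integrate dv up.

t**3*sin(3*t)/3 + t**2*sin(3*t) + t**2*cos(3*t)/3 - 14*t*sin(3*t)/9 + 2*t*cos(3*t)/3 + 10*sin(3*t)/9 - 14*cos(3*t)/27 + C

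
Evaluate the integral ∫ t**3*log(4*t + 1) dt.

t**4*log(4*t + 1)/4 - t**4/16 + t**3/48 - t**2/128 + t/256 - log(4*t + 1)/1024 + C

Use integration by parts with u = log(4*t + 1), dv = t**3 dt.
Then du = 4/(4*t + 1) dt and v = t**4/4.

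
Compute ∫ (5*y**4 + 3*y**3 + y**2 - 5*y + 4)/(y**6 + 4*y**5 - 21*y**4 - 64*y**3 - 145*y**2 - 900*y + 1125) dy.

219*log(y - 5)/850 - log(y - 1)/180 - 91489*log(y + 5)/260100 + 72*log(y**2 + 9)/1445 + 844*atan(y/3)/4335 - 701/(510*y + 2550) + C

Factor the denominator: (y - 5)*(y - 1)*(y + 5)**2*(y**2 + 9).
Partial-fraction decomposition: 4*(36*y + 211)/(1445*(y**2 + 9)) - 91489/(260100*(y + 5)) + 701/(510*(y + 5)**2) - 1/(180*(y - 1)) + 219/(850*(y - 5)).
Integrate each term; A/(y−a) gives A·log|y−a|; the (By+D)/(y²+p²) term gives a log and an atan.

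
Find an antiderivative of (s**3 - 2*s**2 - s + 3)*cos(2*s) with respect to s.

Use integration by parts with u = s**3 - 2*s**2 - s + 3, dv = cos(2*s) ds, so v = sin(2*s)/2.
Apply parts 3 times (tabular method): alternate signs, differentiate u down to 0, integrate dv up.

s**3*sin(2*s)/2 - s**2*sin(2*s) + 3*s**2*cos(2*s)/4 - 5*s*sin(2*s)/4 - s*cos(2*s) + 2*sin(2*s) - 5*cos(2*s)/8 + C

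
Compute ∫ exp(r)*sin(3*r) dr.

exp(r)*sin(3*r)/10 - 3*exp(r)*cos(3*r)/10 + C

Let I denote the integral. Integrate by parts with u = sin(3*r), dv = exp(r) dr, so v = exp(r): I = exp(r)*sin(3*r) − 3·∫ exp(r)*cos(3*r) dr.
Apply parts again with u = cos(3*r), dv = exp(r) dr: ∫ exp(r)*cos(3*r) dr = exp(r)*cos(3*r) + 3·I. Substituting back brings back I: I = exp(r)*sin(3*r) - 3*exp(r)*cos(3*r) − 9·I.
Solving for I: (1 + 9)·I equals the remaining terms, so I = (1/10)·(exp(r)*sin(3*r) - 3*exp(r)*cos(3*r)).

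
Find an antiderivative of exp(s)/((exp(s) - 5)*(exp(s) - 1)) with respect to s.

log(exp(s) - 5)/4 - log(exp(s) - 1)/4 + C

Let u = e^s, du = e^s ds.
The integral becomes ∫ du/((u-1)(u-5)); decompose into partial fractions.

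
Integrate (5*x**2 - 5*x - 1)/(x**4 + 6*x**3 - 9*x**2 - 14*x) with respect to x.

log(x)/14 + log(x - 2)/6 + log(x + 1)/2 - 31*log(x + 7)/42 + C

Factor the denominator: x*(x - 2)*(x + 1)*(x + 7).
Partial-fraction decomposition: -31/(42*(x + 7)) + 1/(2*(x + 1)) + 1/(6*(x - 2)) + 1/(14*x).
Integrate each term: A/(x−a) contributes A·log|x−a|.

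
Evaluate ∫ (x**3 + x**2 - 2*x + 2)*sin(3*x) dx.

Use integration by parts with u = x**3 + x**2 - 2*x + 2, dv = sin(3*x) dx, so v = -cos(3*x)/3.
Apply parts 3 times (tabular method): alternate signs, differentiate u down to 0, integrate dv up.

-x**3*cos(3*x)/3 + x**2*sin(3*x)/3 - x**2*cos(3*x)/3 + 2*x*sin(3*x)/9 + 8*x*cos(3*x)/9 - 8*sin(3*x)/27 - 16*cos(3*x)/27 + C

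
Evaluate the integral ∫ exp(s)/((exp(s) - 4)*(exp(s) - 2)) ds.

log(exp(s) - 4)/2 - log(exp(s) - 2)/2 + C

Let u = e^s, du = e^s ds.
The integral becomes ∫ du/((u-4)(u-2)); decompose into partial fractions.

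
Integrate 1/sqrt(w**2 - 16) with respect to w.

log(w + sqrt(w**2 - 16)) + C

Substitute w = 4·sec(θ), so dw = 4·sec(θ)*tan(θ) dθ and the radical becomes sqrt(w**2 - 16) = 4·tan(θ) by the Pythagorean identity.
Integrate the resulting trig expression in θ, then back-substitute sec(θ) = w/4, tan(θ) = sqrt(w**2 - 16)/4 (absorbing any constant into C).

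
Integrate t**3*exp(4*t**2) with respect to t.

(4*t**2 - 1)*exp(4*t**2)/32 + C

Let u = t², du = 2t dt; rewrite as (1/2)∫ u^1·exp(4u) du.
Now integrate by parts 1 time.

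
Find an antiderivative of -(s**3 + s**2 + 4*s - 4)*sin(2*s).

s**3*cos(2*s)/2 - 3*s**2*sin(2*s)/4 + s**2*cos(2*s)/2 - s*sin(2*s)/2 + 5*s*cos(2*s)/4 - 5*sin(2*s)/8 - 9*cos(2*s)/4 + C

Use integration by parts with u = s**3 + s**2 + 4*s - 4, dv = -sin(2*s) ds, so v = cos(2*s)/2.
Apply parts 3 times (tabular method): alternate signs, differentiate u down to 0, integrate dv up.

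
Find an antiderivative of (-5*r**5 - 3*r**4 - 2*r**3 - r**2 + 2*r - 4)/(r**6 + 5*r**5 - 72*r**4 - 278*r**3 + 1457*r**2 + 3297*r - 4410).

-43228*log(r - 6)/7605 + 5923*log(r - 5)/1536 - 13*log(r - 1)/5120 - 1007*log(r + 3)/4608 - 1532009*log(r + 7)/519168 - 25817/(1664*r + 11648) + C

Factor the denominator: (r - 6)*(r - 5)*(r - 1)*(r + 3)*(r + 7)**2.
Partial-fraction decomposition: -1532009/(519168*(r + 7)) + 25817/(1664*(r + 7)**2) - 1007/(4608*(r + 3)) - 13/(5120*(r - 1)) + 5923/(1536*(r - 5)) - 43228/(7605*(r - 6)).
Integrate each term; A/(r−a) gives A·log|r−a|; A/(r−a)² gives −A/(r−a).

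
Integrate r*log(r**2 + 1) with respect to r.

Let u = r**2 + 1, so du = (2*r) dr.
The integral becomes (1/2)·∫ log(u) du; integrate by parts with u′=log(u), dv′=du.

r**2*log(r**2 + 1)/2 - r**2/2 + log(r**2 + 1)/2 + C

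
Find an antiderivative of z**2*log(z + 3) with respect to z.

Use integration by parts with u = log(z + 3), dv = z**2 dz.
Then du = 1/(z + 3) dz and v = z**3/3.

z**3*log(z + 3)/3 - z**3/9 + z**2/2 - 3*z + 9*log(z + 3) + C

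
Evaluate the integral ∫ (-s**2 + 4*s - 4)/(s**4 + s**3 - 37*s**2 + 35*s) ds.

Factor the denominator: s*(s - 5)*(s - 1)*(s + 7).
Partial-fraction decomposition: 27/(224*(s + 7)) + 1/(32*(s - 1)) - 3/(80*(s - 5)) - 4/(35*s).
Integrate each term: A/(s−a) contributes A·log|s−a|.

-4*log(s)/35 - 3*log(s - 5)/80 + log(s - 1)/32 + 27*log(s + 7)/224 + C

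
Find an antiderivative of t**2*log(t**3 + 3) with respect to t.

Let u = t**3 + 3, so du = (3*t**2) dt.
The integral becomes (1/3)·∫ log(u) du; integrate by parts with u′=log(u), dv′=du.

t**3*log(t**3 + 3)/3 - t**3/3 + log(t**3 + 3) + C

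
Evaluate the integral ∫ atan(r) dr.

Use integration by parts with u = arctan(r), dv = dr.
Then du = 1/(r**2 + 1) dr.

r*atan(r) - log(r**2 + 1)/2 + C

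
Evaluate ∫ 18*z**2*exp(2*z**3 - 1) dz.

3*exp(2*z**3 - 1) + C

Let u = 2*z**3 - 1, so du = (6*z**2) dz.
Rewriting, the integral becomes 3·∫ e^u du = 3·e^u.
Substituting back, u = 2*z**3 - 1.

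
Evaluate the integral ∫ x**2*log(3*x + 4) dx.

x**3*log(3*x + 4)/3 - x**3/9 + 2*x**2/9 - 16*x/27 + 64*log(3*x + 4)/81 + C

Use integration by parts with u = log(3*x + 4), dv = x**2 dx.
Then du = 3/(3*x + 4) dx and v = x**3/3.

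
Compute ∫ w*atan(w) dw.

w**2*atan(w)/2 - w/2 + atan(w)/2 + C

Use integration by parts with u = arctan(w), dv = w dw.
Then du = 1/(w**2 + 1) dw.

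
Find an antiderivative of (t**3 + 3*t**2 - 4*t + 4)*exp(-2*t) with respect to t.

Use integration by parts with u = t**3 + 3*t**2 - 4*t + 4, dv = exp(-2*t) dt, so v = -exp(-2*t)/2.
Apply parts 3 times (tabular method): alternate signs, differentiate u down to 0, integrate dv up.

(-4*t**3 - 18*t**2 - 2*t - 17)*exp(-2*t)/8 + C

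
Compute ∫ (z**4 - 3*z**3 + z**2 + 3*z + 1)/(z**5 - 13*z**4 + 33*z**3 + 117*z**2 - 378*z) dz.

-log(z)/378 + 1443*log(z - 7)/280 - 703*log(z - 6)/162 + 19*log(z - 3)/216 + 163*log(z + 3)/1620 + C

Factor the denominator: z*(z - 7)*(z - 6)*(z - 3)*(z + 3).
Partial-fraction decomposition: 163/(1620*(z + 3)) + 19/(216*(z - 3)) - 703/(162*(z - 6)) + 1443/(280*(z - 7)) - 1/(378*z).
Integrate each term: A/(z−a) contributes A·log|z−a|.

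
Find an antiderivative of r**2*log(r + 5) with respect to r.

r**3*log(r + 5)/3 - r**3/9 + 5*r**2/6 - 25*r/3 + 125*log(r + 5)/3 + C

Use integration by parts with u = log(r + 5), dv = r**2 dr.
Then du = 1/(r + 5) dr and v = r**3/3.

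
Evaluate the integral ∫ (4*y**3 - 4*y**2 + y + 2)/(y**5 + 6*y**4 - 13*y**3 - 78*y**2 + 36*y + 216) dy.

Factor the denominator: (y - 3)*(y - 2)*(y + 2)*(y + 3)*(y + 6).
Partial-fraction decomposition: -253/(216*(y + 6)) + 29/(18*(y + 3)) - 3/(5*(y + 2)) - 1/(8*(y - 2)) + 77/(270*(y - 3)).
Integrate each term: A/(y−a) contributes A·log|y−a|.

77*log(y - 3)/270 - log(y - 2)/8 - 3*log(y + 2)/5 + 29*log(y + 3)/18 - 253*log(y + 6)/216 + C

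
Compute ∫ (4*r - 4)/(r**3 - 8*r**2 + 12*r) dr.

-log(r)/3 + 5*log(r - 6)/6 - log(r - 2)/2 + C

Factor the denominator: r*(r - 6)*(r - 2).
Partial-fraction decomposition: -1/(2*(r - 2)) + 5/(6*(r - 6)) - 1/(3*r).
Integrate each term: A/(r−a) contributes A·log|r−a|.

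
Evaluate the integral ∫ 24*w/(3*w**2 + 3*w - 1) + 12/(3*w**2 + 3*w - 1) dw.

4*log(3*w**2 + 3*w - 1) + C

Let u = 3*w**2 + 3*w - 1, so du = (6*w + 3) dw.
Rewriting, the integral becomes 4·∫ 1/u du = 4·log(u).
Substituting back, u = 3*w**2 + 3*w - 1.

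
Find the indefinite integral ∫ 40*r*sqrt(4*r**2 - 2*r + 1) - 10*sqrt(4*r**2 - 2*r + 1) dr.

10*(4*r**2 - 2*r + 1)**(3/2)/3 + C

Let u = 4*r**2 - 2*r + 1, so du = (8*r - 2) dr.
Rewriting, the integral becomes 5·∫ √u du = 5·(2/3)u^(3/2).
Substituting back, u = 4*r**2 - 2*r + 1.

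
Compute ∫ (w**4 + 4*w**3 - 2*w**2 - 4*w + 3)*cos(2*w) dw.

Use integration by parts with u = w**4 + 4*w**3 - 2*w**2 - 4*w + 3, dv = cos(2*w) dw, so v = sin(2*w)/2.
Apply parts 4 times (tabular method): alternate signs, differentiate u down to 0, integrate dv up.

w**4*sin(2*w)/2 + 2*w**3*sin(2*w) + w**3*cos(2*w) - 5*w**2*sin(2*w)/2 + 3*w**2*cos(2*w) - 5*w*sin(2*w) - 5*w*cos(2*w)/2 + 11*sin(2*w)/4 - 5*cos(2*w)/2 + C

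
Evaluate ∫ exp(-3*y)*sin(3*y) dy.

-exp(-3*y)*sin(3*y)/6 - exp(-3*y)*cos(3*y)/6 + C

Let I denote the integral. Integrate by parts with u = sin(3*y), dv = exp(-3*y) dy, so v = -exp(-3*y)/3: I = -exp(-3*y)*sin(3*y)/3 + ∫ exp(-3*y)*cos(3*y) dy.
Apply parts again with u = cos(3*y), dv = exp(-3*y) dy: ∫ exp(-3*y)*cos(3*y) dy = -exp(-3*y)*cos(3*y)/3 − I. Substituting back brings back I: I = -exp(-3*y)*sin(3*y)/3 - exp(-3*y)*cos(3*y)/3 − I.
Solving for I: (1 + 1)·I equals the remaining terms, so I = (1/2)·(-exp(-3*y)*sin(3*y)/3 - exp(-3*y)*cos(3*y)/3).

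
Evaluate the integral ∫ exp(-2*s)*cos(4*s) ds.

exp(-2*s)*sin(4*s)/5 - exp(-2*s)*cos(4*s)/10 + C

Let I denote the integral. Integrate by parts with u = cos(4*s), dv = exp(-2*s) ds, so v = -exp(-2*s)/2: I = -exp(-2*s)*cos(4*s)/2 − 2·∫ exp(-2*s)*sin(4*s) ds.
Apply parts again with u = sin(4*s), dv = exp(-2*s) ds: ∫ exp(-2*s)*sin(4*s) ds = -exp(-2*s)*sin(4*s)/2 + 2·I. Substituting back brings back I: I = exp(-2*s)*sin(4*s) - exp(-2*s)*cos(4*s)/2 − 4·I.
Solving for I: (1 + 4)·I equals the remaining terms, so I = (1/5)·(exp(-2*s)*sin(4*s) - exp(-2*s)*cos(4*s)/2).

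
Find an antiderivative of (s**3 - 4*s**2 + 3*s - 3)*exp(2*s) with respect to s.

Use integration by parts with u = s**3 - 4*s**2 + 3*s - 3, dv = exp(2*s) ds, so v = exp(2*s)/2.
Apply parts 3 times (tabular method): alternate signs, differentiate u down to 0, integrate dv up.

(4*s**3 - 22*s**2 + 34*s - 29)*exp(2*s)/8 + C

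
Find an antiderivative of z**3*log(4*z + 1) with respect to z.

Use integration by parts with u = log(4*z + 1), dv = z**3 dz.
Then du = 4/(4*z + 1) dz and v = z**4/4.

z**4*log(4*z + 1)/4 - z**4/16 + z**3/48 - z**2/128 + z/256 - log(4*z + 1)/1024 + C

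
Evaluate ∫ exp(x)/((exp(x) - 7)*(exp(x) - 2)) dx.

Let u = e^x, du = e^x dx.
The integral becomes ∫ du/((u-7)(u-2)); decompose into partial fractions.

log(exp(x) - 7)/5 - log(exp(x) - 2)/5 + C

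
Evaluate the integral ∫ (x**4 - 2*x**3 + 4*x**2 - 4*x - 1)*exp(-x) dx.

(-x**4 - 2*x**3 - 10*x**2 - 16*x - 15)*exp(-x) + C

Use integration by parts with u = x**4 - 2*x**3 + 4*x**2 - 4*x - 1, dv = exp(-x) dx, so v = -exp(-x).
Apply parts 4 times (tabular method): alternate signs, differentiate u down to 0, integrate dv up.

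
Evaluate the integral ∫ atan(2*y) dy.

y*atan(2*y) - log(4*y**2 + 1)/4 + C

Use integration by parts with u = arctan(2*y), dv = dy.
Then du = 2/(4*y**2 + 1) dy.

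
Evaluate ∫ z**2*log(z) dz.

z**3*log(z)/3 - z**3/9 + C

Use integration by parts with u = log(z), dv = z**2 dz.
Then du = 1/z dz and v = z**3/3.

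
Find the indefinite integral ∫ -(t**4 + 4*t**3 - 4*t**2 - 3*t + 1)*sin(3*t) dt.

Use integration by parts with u = t**4 + 4*t**3 - 4*t**2 - 3*t + 1, dv = -sin(3*t) dt, so v = cos(3*t)/3.
Apply parts 4 times (tabular method): alternate signs, differentiate u down to 0, integrate dv up.

t**4*cos(3*t)/3 - 4*t**3*sin(3*t)/9 + 4*t**3*cos(3*t)/3 - 4*t**2*sin(3*t)/3 - 16*t**2*cos(3*t)/9 + 32*t*sin(3*t)/27 - 17*t*cos(3*t)/9 + 17*sin(3*t)/27 + 59*cos(3*t)/81 + C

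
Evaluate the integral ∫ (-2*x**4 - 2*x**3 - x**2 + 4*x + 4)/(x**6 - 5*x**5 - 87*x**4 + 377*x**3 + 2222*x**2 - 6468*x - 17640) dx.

-1835*log(x - 7)/504 + 585747*log(x - 6)/163592 + log(x + 2)/360 - 347*log(x + 5)/2904 + 4189*log(x + 7)/23660 - 379/(143*x - 858) + C

Factor the denominator: (x - 7)*(x - 6)**2*(x + 2)*(x + 5)*(x + 7).
Partial-fraction decomposition: 4189/(23660*(x + 7)) - 347/(2904*(x + 5)) + 1/(360*(x + 2)) + 585747/(163592*(x - 6)) + 379/(143*(x - 6)**2) - 1835/(504*(x - 7)).
Integrate each term; A/(x−a) gives A·log|x−a|; A/(x−a)² gives −A/(x−a).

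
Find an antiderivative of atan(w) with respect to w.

Use integration by parts with u = arctan(w), dv = dw.
Then du = 1/(w**2 + 1) dw.

w*atan(w) - log(w**2 + 1)/2 + C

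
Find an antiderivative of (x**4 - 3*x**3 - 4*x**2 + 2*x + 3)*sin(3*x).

Use integration by parts with u = x**4 - 3*x**3 - 4*x**2 + 2*x + 3, dv = sin(3*x) dx, so v = -cos(3*x)/3.
Apply parts 4 times (tabular method): alternate signs, differentiate u down to 0, integrate dv up.

-x**4*cos(3*x)/3 + 4*x**3*sin(3*x)/9 + x**3*cos(3*x) - x**2*sin(3*x) + 16*x**2*cos(3*x)/9 - 32*x*sin(3*x)/27 - 4*x*cos(3*x)/3 + 4*sin(3*x)/9 - 113*cos(3*x)/81 + C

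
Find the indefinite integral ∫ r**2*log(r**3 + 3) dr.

r**3*log(r**3 + 3)/3 - r**3/3 + log(r**3 + 3) + C

Let u = r**3 + 3, so du = (3*r**2) dr.
The integral becomes (1/3)·∫ log(u) du; integrate by parts with u′=log(u), dv′=du.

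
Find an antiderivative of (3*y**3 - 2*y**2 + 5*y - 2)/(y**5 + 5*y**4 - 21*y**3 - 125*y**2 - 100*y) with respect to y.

Factor the denominator: y*(y - 5)*(y + 1)*(y + 4)*(y + 5).
Partial-fraction decomposition: -113/(50*(y + 5)) + 41/(18*(y + 4)) - 1/(6*(y + 1)) + 29/(225*(y - 5)) + 1/(50*y).
Integrate each term: A/(y−a) contributes A·log|y−a|.

log(y)/50 + 29*log(y - 5)/225 - log(y + 1)/6 + 41*log(y + 4)/18 - 113*log(y + 5)/50 + C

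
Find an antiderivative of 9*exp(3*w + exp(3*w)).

Let u = exp(3*w), so du = (3*exp(3*w)) dw.
Rewriting, the integral becomes 3·∫ e^u du = 3·e^u.
Substituting back, u = exp(3*w).

3*exp(exp(3*w)) + C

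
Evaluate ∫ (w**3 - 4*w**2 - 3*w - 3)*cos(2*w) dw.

Use integration by parts with u = w**3 - 4*w**2 - 3*w - 3, dv = cos(2*w) dw, so v = sin(2*w)/2.
Apply parts 3 times (tabular method): alternate signs, differentiate u down to 0, integrate dv up.

w**3*sin(2*w)/2 - 2*w**2*sin(2*w) + 3*w**2*cos(2*w)/4 - 9*w*sin(2*w)/4 - 2*w*cos(2*w) - sin(2*w)/2 - 9*cos(2*w)/8 + C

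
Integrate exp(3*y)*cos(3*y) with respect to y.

exp(3*y)*sin(3*y)/6 + exp(3*y)*cos(3*y)/6 + C

Let I denote the integral. Integrate by parts with u = cos(3*y), dv = exp(3*y) dy, so v = exp(3*y)/3: I = exp(3*y)*cos(3*y)/3 + ∫ exp(3*y)*sin(3*y) dy.
Apply parts again with u = sin(3*y), dv = exp(3*y) dy: ∫ exp(3*y)*sin(3*y) dy = exp(3*y)*sin(3*y)/3 − I. Substituting back brings back I: I = exp(3*y)*sin(3*y)/3 + exp(3*y)*cos(3*y)/3 − I.
Solving for I: (1 + 1)·I equals the remaining terms, so I = (1/2)·(exp(3*y)*sin(3*y)/3 + exp(3*y)*cos(3*y)/3).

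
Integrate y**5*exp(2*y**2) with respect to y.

(2*y**4 - 2*y**2 + 1)*exp(2*y**2)/8 + C

Let u = y², du = 2y dy; rewrite as (1/2)∫ u^2·exp(2u) du.
Now integrate by parts 2 times.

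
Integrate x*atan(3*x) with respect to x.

x**2*atan(3*x)/2 - x/6 + atan(3*x)/18 + C

Use integration by parts with u = arctan(3*x), dv = x dx.
Then du = 3/(9*x**2 + 1) dx.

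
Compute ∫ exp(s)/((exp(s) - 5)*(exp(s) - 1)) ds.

log(exp(s) - 5)/4 - log(exp(s) - 1)/4 + C

Let u = e^s, du = e^s ds.
The integral becomes ∫ du/((u-5)(u-1)); decompose into partial fractions.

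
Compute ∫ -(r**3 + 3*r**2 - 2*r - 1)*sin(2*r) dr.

r**3*cos(2*r)/2 - 3*r**2*sin(2*r)/4 + 3*r**2*cos(2*r)/2 - 3*r*sin(2*r)/2 - 7*r*cos(2*r)/4 + 7*sin(2*r)/8 - 5*cos(2*r)/4 + C

Use integration by parts with u = r**3 + 3*r**2 - 2*r - 1, dv = -sin(2*r) dr, so v = cos(2*r)/2.
Apply parts 3 times (tabular method): alternate signs, differentiate u down to 0, integrate dv up.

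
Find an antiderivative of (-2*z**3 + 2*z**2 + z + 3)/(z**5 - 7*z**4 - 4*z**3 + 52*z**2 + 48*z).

log(z)/16 - 117*log(z - 6)/224 + 89*log(z - 4)/240 - 6*log(z + 1)/35 + 25*log(z + 2)/96 + C

Factor the denominator: z*(z - 6)*(z - 4)*(z + 1)*(z + 2).
Partial-fraction decomposition: 25/(96*(z + 2)) - 6/(35*(z + 1)) + 89/(240*(z - 4)) - 117/(224*(z - 6)) + 1/(16*z).
Integrate each term: A/(z−a) contributes A·log|z−a|.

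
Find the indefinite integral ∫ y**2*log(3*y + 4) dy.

y**3*log(3*y + 4)/3 - y**3/9 + 2*y**2/9 - 16*y/27 + 64*log(3*y + 4)/81 + C

Use integration by parts with u = log(3*y + 4), dv = y**2 dy.
Then du = 3/(3*y + 4) dy and v = y**3/3.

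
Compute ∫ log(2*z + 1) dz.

Use integration by parts with u = log(2*z + 1), dv = dz.
Then du = 2/(2*z + 1) dz and v = z.

z*log(2*z + 1) - z + log(2*z + 1)/2 + C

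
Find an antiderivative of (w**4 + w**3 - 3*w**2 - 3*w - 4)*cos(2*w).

w**4*sin(2*w)/2 + w**3*sin(2*w)/2 + w**3*cos(2*w) - 3*w**2*sin(2*w) + 3*w**2*cos(2*w)/4 - 9*w*sin(2*w)/4 - 3*w*cos(2*w) - sin(2*w)/2 - 9*cos(2*w)/8 + C

Use integration by parts with u = w**4 + w**3 - 3*w**2 - 3*w - 4, dv = cos(2*w) dw, so v = sin(2*w)/2.
Apply parts 4 times (tabular method): alternate signs, differentiate u down to 0, integrate dv up.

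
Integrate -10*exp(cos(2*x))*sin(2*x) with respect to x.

5*exp(cos(2*x)) + C

Let u = cos(2*x), so du = (-2*sin(2*x)) dx.
Rewriting, the integral becomes 5·∫ e^u du = 5·e^u.
Substituting back, u = cos(2*x).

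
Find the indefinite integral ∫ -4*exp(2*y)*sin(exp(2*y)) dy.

2*cos(exp(2*y)) + C

Let u = exp(2*y), so du = (2*exp(2*y)) dy.
Rewriting, the integral becomes -2·∫ sin(u) du = -2·-cos(u).
Substituting back, u = exp(2*y).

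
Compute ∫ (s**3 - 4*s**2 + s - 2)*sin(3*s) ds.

-s**3*cos(3*s)/3 + s**2*sin(3*s)/3 + 4*s**2*cos(3*s)/3 - 8*s*sin(3*s)/9 - s*cos(3*s)/9 + sin(3*s)/27 + 10*cos(3*s)/27 + C

Use integration by parts with u = s**3 - 4*s**2 + s - 2, dv = sin(3*s) ds, so v = -cos(3*s)/3.
Apply parts 3 times (tabular method): alternate signs, differentiate u down to 0, integrate dv up.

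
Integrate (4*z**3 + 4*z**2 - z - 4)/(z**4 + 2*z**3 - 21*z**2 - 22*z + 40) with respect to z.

Factor the denominator: (z - 4)*(z - 1)*(z + 2)*(z + 5).
Partial-fraction decomposition: 133/(54*(z + 5)) - 1/(3*(z + 2)) - 1/(18*(z - 1)) + 52/(27*(z - 4)).
Integrate each term: A/(z−a) contributes A·log|z−a|.

52*log(z - 4)/27 - log(z - 1)/18 - log(z + 2)/3 + 133*log(z + 5)/54 + C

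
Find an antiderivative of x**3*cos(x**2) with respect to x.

Let u = x², du = 2x dx; rewrite as (1/2)∫ u^1·cos(1u) du.
Now integrate by parts 1 time.

x**2*sin(x**2)/2 + cos(x**2)/2 + C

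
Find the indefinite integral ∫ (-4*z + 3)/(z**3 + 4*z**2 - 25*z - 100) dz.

Factor the denominator: (z - 5)*(z + 4)*(z + 5).
Partial-fraction decomposition: 23/(10*(z + 5)) - 19/(9*(z + 4)) - 17/(90*(z - 5)).
Integrate each term: A/(z−a) contributes A·log|z−a|.

-17*log(z - 5)/90 - 19*log(z + 4)/9 + 23*log(z + 5)/10 + C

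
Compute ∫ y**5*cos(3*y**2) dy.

Let u = y², du = 2y dy; rewrite as (1/2)∫ u^2·cos(3u) du.
Now integrate by parts 2 times.

y**4*sin(3*y**2)/6 + y**2*cos(3*y**2)/9 - sin(3*y**2)/27 + C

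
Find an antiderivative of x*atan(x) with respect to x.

x**2*atan(x)/2 - x/2 + atan(x)/2 + C

Use integration by parts with u = arctan(x), dv = x dx.
Then du = 1/(x**2 + 1) dx.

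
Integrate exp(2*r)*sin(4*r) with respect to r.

exp(2*r)*sin(4*r)/10 - exp(2*r)*cos(4*r)/5 + C

Let I denote the integral. Integrate by parts with u = sin(4*r), dv = exp(2*r) dr, so v = exp(2*r)/2: I = exp(2*r)*sin(4*r)/2 − 2·∫ exp(2*r)*cos(4*r) dr.
Apply parts again with u = cos(4*r), dv = exp(2*r) dr: ∫ exp(2*r)*cos(4*r) dr = exp(2*r)*cos(4*r)/2 + 2·I. Substituting back brings back I: I = exp(2*r)*sin(4*r)/2 - exp(2*r)*cos(4*r) − 4·I.
Solving for I: (1 + 4)·I equals the remaining terms, so I = (1/5)·(exp(2*r)*sin(4*r)/2 - exp(2*r)*cos(4*r)).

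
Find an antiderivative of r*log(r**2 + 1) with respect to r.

Let u = r**2 + 1, so du = (2*r) dr.
The integral becomes (1/2)·∫ log(u) du; integrate by parts with u′=log(u), dv′=du.

r**2*log(r**2 + 1)/2 - r**2/2 + log(r**2 + 1)/2 + C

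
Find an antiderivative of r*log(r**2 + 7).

r**2*log(r**2 + 7)/2 - r**2/2 + 7*log(r**2 + 7)/2 + C

Let u = r**2 + 7, so du = (2*r) dr.
The integral becomes (1/2)·∫ log(u) du; integrate by parts with u′=log(u), dv′=du.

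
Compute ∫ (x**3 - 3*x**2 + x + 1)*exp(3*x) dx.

(9*x**3 - 36*x**2 + 33*x - 2)*exp(3*x)/27 + C

Use integration by parts with u = x**3 - 3*x**2 + x + 1, dv = exp(3*x) dx, so v = exp(3*x)/3.
Apply parts 3 times (tabular method): alternate signs, differentiate u down to 0, integrate dv up.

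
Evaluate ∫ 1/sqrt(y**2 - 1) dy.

log(y + sqrt(y**2 - 1)) + C

Substitute y = sec(θ), so dy = sec(θ)*tan(θ) dθ and the radical becomes sqrt(y**2 - 1) = tan(θ) by the Pythagorean identity.
Integrate the resulting trig expression in θ, then back-substitute sec(θ) = y, tan(θ) = sqrt(y**2 - 1) (absorbing any constant into C).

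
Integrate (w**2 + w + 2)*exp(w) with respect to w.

(w**2 - w + 3)*exp(w) + C

Use integration by parts with u = w**2 + w + 2, dv = exp(w) dw, so v = exp(w).
Apply parts 2 times (tabular method): alternate signs, differentiate u down to 0, integrate dv up.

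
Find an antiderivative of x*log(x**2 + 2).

Let u = x**2 + 2, so du = (2*x) dx.
The integral becomes (1/2)·∫ log(u) du; integrate by parts with u′=log(u), dv′=du.

x**2*log(x**2 + 2)/2 - x**2/2 + log(x**2 + 2) + C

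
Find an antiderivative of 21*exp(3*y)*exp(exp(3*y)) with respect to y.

Let u = exp(3*y), so du = (3*exp(3*y)) dy.
Rewriting, the integral becomes 7·∫ e^u du = 7·e^u.
Substituting back, u = exp(3*y).

7*exp(exp(3*y)) + C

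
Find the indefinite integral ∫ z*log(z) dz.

z**2*log(z)/2 - z**2/4 + C

Use integration by parts with u = log(z), dv = z dz.
Then du = 1/z dz and v = z**2/2.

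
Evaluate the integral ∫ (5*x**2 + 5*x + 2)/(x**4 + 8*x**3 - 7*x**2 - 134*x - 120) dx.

Factor the denominator: (x - 4)*(x + 1)*(x + 5)*(x + 6).
Partial-fraction decomposition: -76/(25*(x + 6)) + 17/(6*(x + 5)) - 1/(50*(x + 1)) + 17/(75*(x - 4)).
Integrate each term: A/(x−a) contributes A·log|x−a|.

17*log(x - 4)/75 - log(x + 1)/50 + 17*log(x + 5)/6 - 76*log(x + 6)/25 + C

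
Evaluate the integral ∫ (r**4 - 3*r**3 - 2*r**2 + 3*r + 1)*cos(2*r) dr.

r**4*sin(2*r)/2 - 3*r**3*sin(2*r)/2 + r**3*cos(2*r) - 5*r**2*sin(2*r)/2 - 9*r**2*cos(2*r)/4 + 15*r*sin(2*r)/4 - 5*r*cos(2*r)/2 + 7*sin(2*r)/4 + 15*cos(2*r)/8 + C

Use integration by parts with u = r**4 - 3*r**3 - 2*r**2 + 3*r + 1, dv = cos(2*r) dr, so v = sin(2*r)/2.
Apply parts 4 times (tabular method): alternate signs, differentiate u down to 0, integrate dv up.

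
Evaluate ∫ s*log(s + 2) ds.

Use integration by parts with u = log(s + 2), dv = s ds.
Then du = 1/(s + 2) ds and v = s**2/2.

s**2*log(s + 2)/2 - s**2/4 + s - 2*log(s + 2) + C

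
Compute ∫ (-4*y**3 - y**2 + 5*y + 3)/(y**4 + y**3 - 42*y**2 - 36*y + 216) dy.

Factor the denominator: (y - 6)*(y - 2)*(y + 3)*(y + 6).
Partial-fraction decomposition: -89/(32*(y + 6)) + 29/(45*(y + 3)) + 23/(160*(y - 2)) - 289/(144*(y - 6)).
Integrate each term: A/(y−a) contributes A·log|y−a|.

-289*log(y - 6)/144 + 23*log(y - 2)/160 + 29*log(y + 3)/45 - 89*log(y + 6)/32 + C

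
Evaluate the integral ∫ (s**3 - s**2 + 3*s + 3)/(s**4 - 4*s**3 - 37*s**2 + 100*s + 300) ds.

Factor the denominator: (s - 6)*(s - 5)*(s + 2)*(s + 5).
Partial-fraction decomposition: 27/(55*(s + 5)) - 5/(56*(s + 2)) - 59/(35*(s - 5)) + 201/(88*(s - 6)).
Integrate each term: A/(s−a) contributes A·log|s−a|.

201*log(s - 6)/88 - 59*log(s - 5)/35 - 5*log(s + 2)/56 + 27*log(s + 5)/55 + C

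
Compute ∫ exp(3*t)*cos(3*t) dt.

exp(3*t)*sin(3*t)/6 + exp(3*t)*cos(3*t)/6 + C

Let I denote the integral. Integrate by parts with u = cos(3*t), dv = exp(3*t) dt, so v = exp(3*t)/3: I = exp(3*t)*cos(3*t)/3 + ∫ exp(3*t)*sin(3*t) dt.
Apply parts again with u = sin(3*t), dv = exp(3*t) dt: ∫ exp(3*t)*sin(3*t) dt = exp(3*t)*sin(3*t)/3 − I. Substituting back brings back I: I = exp(3*t)*sin(3*t)/3 + exp(3*t)*cos(3*t)/3 − I.
Solving for I: (1 + 1)·I equals the remaining terms, so I = (1/2)·(exp(3*t)*sin(3*t)/3 + exp(3*t)*cos(3*t)/3).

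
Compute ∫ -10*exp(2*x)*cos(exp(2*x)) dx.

Let u = exp(2*x), so du = (2*exp(2*x)) dx.
Rewriting, the integral becomes -5·∫ cos(u) du = -5·sin(u).
Substituting back, u = exp(2*x).

-5*sin(exp(2*x)) + C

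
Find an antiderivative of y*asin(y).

y**2*asin(y)/2 + y*sqrt(-y**2 + 1)/4 - asin(y)/4 + C

Use integration by parts with u = arcsin(y), dv = y dy.
Then du = 1/sqrt(-y**2 + 1) dy.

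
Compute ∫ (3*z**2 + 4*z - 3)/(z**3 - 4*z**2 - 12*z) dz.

log(z)/4 + 43*log(z - 6)/16 + log(z + 2)/16 + C

Factor the denominator: z*(z - 6)*(z + 2).
Partial-fraction decomposition: 1/(16*(z + 2)) + 43/(16*(z - 6)) + 1/(4*z).
Integrate each term: A/(z−a) contributes A·log|z−a|.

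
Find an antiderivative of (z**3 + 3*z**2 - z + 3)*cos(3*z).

Use integration by parts with u = z**3 + 3*z**2 - z + 3, dv = cos(3*z) dz, so v = sin(3*z)/3.
Apply parts 3 times (tabular method): alternate signs, differentiate u down to 0, integrate dv up.

z**3*sin(3*z)/3 + z**2*sin(3*z) + z**2*cos(3*z)/3 - 5*z*sin(3*z)/9 + 2*z*cos(3*z)/3 + 7*sin(3*z)/9 - 5*cos(3*z)/27 + C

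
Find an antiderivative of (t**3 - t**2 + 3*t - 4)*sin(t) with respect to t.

Use integration by parts with u = t**3 - t**2 + 3*t - 4, dv = sin(t) dt, so v = -cos(t).
Apply parts 3 times (tabular method): alternate signs, differentiate u down to 0, integrate dv up.

-t**3*cos(t) + 3*t**2*sin(t) + t**2*cos(t) - 2*t*sin(t) + 3*t*cos(t) - 3*sin(t) + 2*cos(t) + C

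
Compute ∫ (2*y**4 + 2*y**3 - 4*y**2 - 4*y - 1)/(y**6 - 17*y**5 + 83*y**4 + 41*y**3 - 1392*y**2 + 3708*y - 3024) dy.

Factor the denominator: (y - 7)*(y - 6)*(y - 3)**2*(y - 2)*(y + 4).
Partial-fraction decomposition: -67/(6468*(y + 4)) + 23/(120*(y - 2)) + 12479/(7056*(y - 3)) + 167/(84*(y - 3)**2) - 571/(72*(y - 6)) + 5263/(880*(y - 7)).
Integrate each term; A/(y−a) gives A·log|y−a|; A/(y−a)² gives −A/(y−a).

5263*log(y - 7)/880 - 571*log(y - 6)/72 + 12479*log(y - 3)/7056 + 23*log(y - 2)/120 - 67*log(y + 4)/6468 - 167/(84*y - 252) + C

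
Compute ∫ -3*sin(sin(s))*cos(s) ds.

Let u = sin(s), so du = (cos(s)) ds.
Rewriting, the integral becomes -3·∫ sin(u) du = -3·-cos(u).
Substituting back, u = sin(s).

3*cos(sin(s)) + C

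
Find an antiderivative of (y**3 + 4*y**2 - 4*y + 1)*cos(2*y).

y**3*sin(2*y)/2 + 2*y**2*sin(2*y) + 3*y**2*cos(2*y)/4 - 11*y*sin(2*y)/4 + 2*y*cos(2*y) - sin(2*y)/2 - 11*cos(2*y)/8 + C

Use integration by parts with u = y**3 + 4*y**2 - 4*y + 1, dv = cos(2*y) dy, so v = sin(2*y)/2.
Apply parts 3 times (tabular method): alternate signs, differentiate u down to 0, integrate dv up.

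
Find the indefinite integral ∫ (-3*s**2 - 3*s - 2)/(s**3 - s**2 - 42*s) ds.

Factor the denominator: s*(s - 7)*(s + 6).
Partial-fraction decomposition: -46/(39*(s + 6)) - 170/(91*(s - 7)) + 1/(21*s).
Integrate each term: A/(s−a) contributes A·log|s−a|.

log(s)/21 - 170*log(s - 7)/91 - 46*log(s + 6)/39 + C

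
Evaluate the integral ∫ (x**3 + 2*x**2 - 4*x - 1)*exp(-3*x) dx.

(-3*x**3 - 9*x**2 + 6*x + 5)*exp(-3*x)/9 + C

Use integration by parts with u = x**3 + 2*x**2 - 4*x - 1, dv = exp(-3*x) dx, so v = -exp(-3*x)/3.
Apply parts 3 times (tabular method): alternate signs, differentiate u down to 0, integrate dv up.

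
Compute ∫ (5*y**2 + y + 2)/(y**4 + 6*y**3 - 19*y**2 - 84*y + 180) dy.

Factor the denominator: (y - 3)*(y - 2)*(y + 5)*(y + 6).
Partial-fraction decomposition: -22/(9*(y + 6)) + 61/(28*(y + 5)) - 3/(7*(y - 2)) + 25/(36*(y - 3)).
Integrate each term: A/(y−a) contributes A·log|y−a|.

25*log(y - 3)/36 - 3*log(y - 2)/7 + 61*log(y + 5)/28 - 22*log(y + 6)/9 + C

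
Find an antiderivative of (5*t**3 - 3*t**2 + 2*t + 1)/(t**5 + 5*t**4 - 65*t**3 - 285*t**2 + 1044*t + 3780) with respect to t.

Factor the denominator: (t - 6)*(t - 5)*(t + 3)*(t + 6)*(t + 7).
Partial-fraction decomposition: -625/(208*(t + 7)) + 109/(36*(t + 6)) - 167/(864*(t + 3)) - 17/(32*(t - 5)) + 985/(1404*(t - 6)).
Integrate each term: A/(t−a) contributes A·log|t−a|.

985*log(t - 6)/1404 - 17*log(t - 5)/32 - 167*log(t + 3)/864 + 109*log(t + 6)/36 - 625*log(t + 7)/208 + C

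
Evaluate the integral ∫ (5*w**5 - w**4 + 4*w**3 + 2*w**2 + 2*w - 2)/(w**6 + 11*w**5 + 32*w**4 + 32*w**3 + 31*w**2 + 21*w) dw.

Factor the denominator: w*(w + 1)*(w + 3)*(w + 7)*(w**2 + 1).
Partial-fraction decomposition: -(2*w - 9)/(50*(w**2 + 1)) + 14621/(1400*(w + 7)) - 697/(120*(w + 3)) + 1/(2*(w + 1)) - 2/(21*w).
Integrate each term; A/(w−a) gives A·log|w−a|; the (Bw+D)/(w²+p²) term gives a log and an atan.

-2*log(w)/21 + log(w + 1)/2 - 697*log(w + 3)/120 + 14621*log(w + 7)/1400 - log(w**2 + 1)/50 + 9*atan(w)/50 + C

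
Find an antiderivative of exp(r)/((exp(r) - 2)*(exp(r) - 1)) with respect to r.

log(exp(r) - 2) - log(exp(r) - 1) + C

Let u = e^r, du = e^r dr.
The integral becomes ∫ du/((u-1)(u-2)); decompose into partial fractions.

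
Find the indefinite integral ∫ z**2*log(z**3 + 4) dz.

Let u = z**3 + 4, so du = (3*z**2) dz.
The integral becomes (1/3)·∫ log(u) du; integrate by parts with u′=log(u), dv′=du.

z**3*log(z**3 + 4)/3 - z**3/3 + 4*log(z**3 + 4)/3 + C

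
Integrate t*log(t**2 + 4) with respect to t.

t**2*log(t**2 + 4)/2 - t**2/2 + 2*log(t**2 + 4) + C

Let u = t**2 + 4, so du = (2*t) dt.
The integral becomes (1/2)·∫ log(u) du; integrate by parts with u′=log(u), dv′=du.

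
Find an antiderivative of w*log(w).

w**2*log(w)/2 - w**2/4 + C

Use integration by parts with u = log(w), dv = w dw.
Then du = 1/w dw and v = w**2/2.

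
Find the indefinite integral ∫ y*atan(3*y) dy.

y**2*atan(3*y)/2 - y/6 + atan(3*y)/18 + C

Use integration by parts with u = arctan(3*y), dv = y dy.
Then du = 3/(9*y**2 + 1) dy.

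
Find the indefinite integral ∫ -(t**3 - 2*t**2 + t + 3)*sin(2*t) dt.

t**3*cos(2*t)/2 - 3*t**2*sin(2*t)/4 - t**2*cos(2*t) + t*sin(2*t) - t*cos(2*t)/4 + sin(2*t)/8 + 2*cos(2*t) + C

Use integration by parts with u = t**3 - 2*t**2 + t + 3, dv = -sin(2*t) dt, so v = cos(2*t)/2.
Apply parts 3 times (tabular method): alternate signs, differentiate u down to 0, integrate dv up.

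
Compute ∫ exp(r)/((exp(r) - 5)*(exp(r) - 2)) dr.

log(exp(r) - 5)/3 - log(exp(r) - 2)/3 + C

Let u = e^r, du = e^r dr.
The integral becomes ∫ du/((u-5)(u-2)); decompose into partial fractions.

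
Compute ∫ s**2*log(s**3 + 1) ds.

Let u = s**3 + 1, so du = (3*s**2) ds.
The integral becomes (1/3)·∫ log(u) du; integrate by parts with u′=log(u), dv′=du.

s**3*log(s**3 + 1)/3 - s**3/3 + log(s**3 + 1)/3 + C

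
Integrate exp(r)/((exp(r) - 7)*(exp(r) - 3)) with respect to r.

log(exp(r) - 7)/4 - log(exp(r) - 3)/4 + C

Let u = e^r, du = e^r dr.
The integral becomes ∫ du/((u-7)(u-3)); decompose into partial fractions.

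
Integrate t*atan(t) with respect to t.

Use integration by parts with u = arctan(t), dv = t dt.
Then du = 1/(t**2 + 1) dt.

t**2*atan(t)/2 - t/2 + atan(t)/2 + C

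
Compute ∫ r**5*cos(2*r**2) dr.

r**4*sin(2*r**2)/4 + r**2*cos(2*r**2)/4 - sin(2*r**2)/8 + C

Let u = r², du = 2r dr; rewrite as (1/2)∫ u^2·cos(2u) du.
Now integrate by parts 2 times.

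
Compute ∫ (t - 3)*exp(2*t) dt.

(2*t - 7)*exp(2*t)/4 + C

Use integration by parts with u = t - 3, dv = exp(2*t) dt, so v = exp(2*t)/2.
Apply parts 1 times (tabular method): alternate signs, differentiate u down to 0, integrate dv up.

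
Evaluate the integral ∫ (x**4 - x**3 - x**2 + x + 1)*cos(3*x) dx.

Use integration by parts with u = x**4 - x**3 - x**2 + x + 1, dv = cos(3*x) dx, so v = sin(3*x)/3.
Apply parts 4 times (tabular method): alternate signs, differentiate u down to 0, integrate dv up.

x**4*sin(3*x)/3 - x**3*sin(3*x)/3 + 4*x**3*cos(3*x)/9 - 7*x**2*sin(3*x)/9 - x**2*cos(3*x)/3 + 5*x*sin(3*x)/9 - 14*x*cos(3*x)/27 + 41*sin(3*x)/81 + 5*cos(3*x)/27 + C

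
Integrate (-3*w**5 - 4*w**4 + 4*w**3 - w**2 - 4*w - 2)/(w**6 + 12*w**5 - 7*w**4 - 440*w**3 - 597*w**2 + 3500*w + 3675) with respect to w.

Factor the denominator: (w - 5)*(w - 3)*(w + 1)*(w + 5)*(w + 7)**2.
Partial-fraction decomposition: 35797/(14400*(w + 7)) + 19711/(720*(w + 7)**2) - 199/(40*(w + 5)) - 1/(864*(w + 1)) + 121/(800*(w - 3)) - 5711/(8640*(w - 5)).
Integrate each term; A/(w−a) gives A·log|w−a|; A/(w−a)² gives −A/(w−a).

-5711*log(w - 5)/8640 + 121*log(w - 3)/800 - log(w + 1)/864 - 199*log(w + 5)/40 + 35797*log(w + 7)/14400 - 19711/(720*w + 5040) + C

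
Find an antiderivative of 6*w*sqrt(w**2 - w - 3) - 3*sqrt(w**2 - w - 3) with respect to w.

Let u = w**2 - w - 3, so du = (2*w - 1) dw.
Rewriting, the integral becomes 3·∫ √u du = 3·(2/3)u^(3/2).
Substituting back, u = w**2 - w - 3.

2*(w**2 - w - 3)**(3/2) + C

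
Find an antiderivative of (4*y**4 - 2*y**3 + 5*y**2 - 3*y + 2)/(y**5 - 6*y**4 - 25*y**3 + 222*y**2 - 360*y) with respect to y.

-log(y)/180 + 1181*log(y - 5)/55 - 483*log(y - 4)/20 + 154*log(y - 3)/27 + 1454*log(y + 6)/1485 + C

Factor the denominator: y*(y - 5)*(y - 4)*(y - 3)*(y + 6).
Partial-fraction decomposition: 1454/(1485*(y + 6)) + 154/(27*(y - 3)) - 483/(20*(y - 4)) + 1181/(55*(y - 5)) - 1/(180*y).
Integrate each term: A/(y−a) contributes A·log|y−a|.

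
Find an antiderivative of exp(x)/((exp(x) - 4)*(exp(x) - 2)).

Let u = e^x, du = e^x dx.
The integral becomes ∫ du/((u-4)(u-2)); decompose into partial fractions.

log(exp(x) - 4)/2 - log(exp(x) - 2)/2 + C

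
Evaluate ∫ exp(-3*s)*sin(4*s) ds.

-3*exp(-3*s)*sin(4*s)/25 - 4*exp(-3*s)*cos(4*s)/25 + C

Let I denote the integral. Integrate by parts with u = sin(4*s), dv = exp(-3*s) ds, so v = -exp(-3*s)/3: I = -exp(-3*s)*sin(4*s)/3 + (4/3)·∫ exp(-3*s)*cos(4*s) ds.
Apply parts again with u = cos(4*s), dv = exp(-3*s) ds: ∫ exp(-3*s)*cos(4*s) ds = -exp(-3*s)*cos(4*s)/3 − (4/3)·I. Substituting back brings back I: I = -exp(-3*s)*sin(4*s)/3 - 4*exp(-3*s)*cos(4*s)/9 − (16/9)·I.
Solving for I: (1 + 16/9)·I equals the remaining terms, so I = (9/25)·(-exp(-3*s)*sin(4*s)/3 - 4*exp(-3*s)*cos(4*s)/9).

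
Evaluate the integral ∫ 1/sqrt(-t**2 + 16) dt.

Substitute t = 4·sin(θ), so dt = 4·cos(θ) dθ and the radical becomes sqrt(-t**2 + 16) = 4·cos(θ) by the Pythagorean identity.
Integrate the resulting trig expression in θ, then back-substitute θ = asin(t/4), sin(θ) = t/4, cos(θ) = sqrt(-t**2 + 16)/4 (absorbing any constant into C).

asin(t/4) + C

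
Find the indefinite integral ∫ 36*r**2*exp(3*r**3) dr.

Let u = 3*r**3, so du = (9*r**2) dr.
Rewriting, the integral becomes 4·∫ e^u du = 4·e^u.
Substituting back, u = 3*r**3.

4*exp(3*r**3) + C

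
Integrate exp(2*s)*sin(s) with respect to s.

Let I denote the integral. Integrate by parts with u = sin(s), dv = exp(2*s) ds, so v = exp(2*s)/2: I = exp(2*s)*sin(s)/2 − (1/2)·∫ exp(2*s)*cos(s) ds.
Apply parts again with u = cos(s), dv = exp(2*s) ds: ∫ exp(2*s)*cos(s) ds = exp(2*s)*cos(s)/2 + (1/2)·I. Substituting back brings back I: I = exp(2*s)*sin(s)/2 - exp(2*s)*cos(s)/4 − (1/4)·I.
Solving for I: (1 + 1/4)·I equals the remaining terms, so I = (4/5)·(exp(2*s)*sin(s)/2 - exp(2*s)*cos(s)/4).

2*exp(2*s)*sin(s)/5 - exp(2*s)*cos(s)/5 + C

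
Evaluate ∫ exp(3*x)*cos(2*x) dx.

2*exp(3*x)*sin(2*x)/13 + 3*exp(3*x)*cos(2*x)/13 + C

Let I denote the integral. Integrate by parts with u = cos(2*x), dv = exp(3*x) dx, so v = exp(3*x)/3: I = exp(3*x)*cos(2*x)/3 + (2/3)·∫ exp(3*x)*sin(2*x) dx.
Apply parts again with u = sin(2*x), dv = exp(3*x) dx: ∫ exp(3*x)*sin(2*x) dx = exp(3*x)*sin(2*x)/3 − (2/3)·I. Substituting back brings back I: I = 2*exp(3*x)*sin(2*x)/9 + exp(3*x)*cos(2*x)/3 − (4/9)·I.
Solving for I: (1 + 4/9)·I equals the remaining terms, so I = (9/13)·(2*exp(3*x)*sin(2*x)/9 + exp(3*x)*cos(2*x)/3).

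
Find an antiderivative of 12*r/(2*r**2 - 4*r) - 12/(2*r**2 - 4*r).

Let u = 2*r**2 - 4*r, so du = (4*r - 4) dr.
Rewriting, the integral becomes 3·∫ 1/u du = 3·log(u).
Substituting back, u = 2*r**2 - 4*r.

3*log(2*r**2 - 4*r) + C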